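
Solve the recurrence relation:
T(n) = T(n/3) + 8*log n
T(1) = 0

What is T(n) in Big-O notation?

Each of the log_3(n) levels adds O(log n). T(n) = O(log^2 n).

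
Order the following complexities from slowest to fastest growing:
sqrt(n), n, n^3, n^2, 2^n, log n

Ordered by growth rate: log n < sqrt(n) < n < n^2 < n^3 < 2^n.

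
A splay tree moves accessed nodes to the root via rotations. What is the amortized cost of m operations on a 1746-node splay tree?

Using a potential function Phi = sum of log(size of subtree) for each node, each splay operation has amortized cost O(log n) where n = 1746. Bad individual operations (O(n)) are offset by decreased potential.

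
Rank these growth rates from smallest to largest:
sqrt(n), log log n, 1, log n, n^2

Ordered by growth rate: 1 < log log n < log n < sqrt(n) < n^2.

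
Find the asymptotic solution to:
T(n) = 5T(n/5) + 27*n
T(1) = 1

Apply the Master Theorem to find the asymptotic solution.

a=5, b=5, f(n)=27*n. log_5(5) = 1. Case 2: T(n) = O(n log n).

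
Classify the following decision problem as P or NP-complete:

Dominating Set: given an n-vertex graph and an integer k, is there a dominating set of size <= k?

This problem is NP-complete: reduces from Set Cover (with k part of the input).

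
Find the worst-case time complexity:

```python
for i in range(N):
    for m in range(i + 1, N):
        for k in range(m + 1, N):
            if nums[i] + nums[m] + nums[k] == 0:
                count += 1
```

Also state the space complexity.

Time complexity: O(n^3).
Space complexity: O(1).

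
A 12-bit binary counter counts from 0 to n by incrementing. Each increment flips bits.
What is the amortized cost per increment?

Bit i flips every 2^i increments. Total flips over n increments: sum_{i=0}^{12} n/2^i < 2n. Amortized cost: 2n/n = O(1).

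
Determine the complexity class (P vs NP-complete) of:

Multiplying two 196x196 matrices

This problem is in P: the schoolbook algorithm runs in O(n^3).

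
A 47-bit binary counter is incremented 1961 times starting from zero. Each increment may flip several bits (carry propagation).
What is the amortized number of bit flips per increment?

Bit i flips on every 2^i-th increment, so over 1961 increments bit i flips floor(1961/2^i) times. Summing over i: total flips < 2 * 1961. Amortized: < 2 = O(1) per increment.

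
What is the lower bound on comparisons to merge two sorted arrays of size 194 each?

To merge two sorted arrays of size 194, we need at least 387 comparisons in the worst case. An adversary can force every element to be compared.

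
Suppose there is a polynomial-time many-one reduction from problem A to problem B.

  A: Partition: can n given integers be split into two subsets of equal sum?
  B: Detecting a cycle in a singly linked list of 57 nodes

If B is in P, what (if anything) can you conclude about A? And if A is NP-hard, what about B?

A poly-time reduction A <=_p B means any A-instance can be transformed to a B-instance in poly time.
If B is in P: compose the reduction with B's poly-time algorithm to solve A in poly time, so A is in P.
If A is NP-hard: every NP problem reduces to A, which reduces to B; composing reductions, every NP problem reduces to B, so B is NP-hard.
(Here in fact A is NP-complete and B is in P, so no such reduction is known -- its existence would imply P = NP; the analysis concerns only what the assumed reduction would or would not let you conclude.)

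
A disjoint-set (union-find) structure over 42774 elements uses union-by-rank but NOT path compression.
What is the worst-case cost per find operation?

Union-by-rank alone keeps every tree's height <= log_2(42774) ~= 15.4. Each find traverses from a node to its root, costing O(height) = O(log n). Without path compression this bound is tight.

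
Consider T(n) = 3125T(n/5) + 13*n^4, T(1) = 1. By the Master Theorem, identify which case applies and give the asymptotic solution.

a=3125, b=5, f(n)=13*n^4.
log_5(3125) = 5 > 4.
Since f(n) = O(n^4) is polynomially smaller than n^5, Case 1 applies.
T(n) = Theta(n^5).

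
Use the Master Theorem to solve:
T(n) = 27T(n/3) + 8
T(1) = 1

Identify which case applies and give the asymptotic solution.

a=27, b=3, f(n)=8.
log_3(27) = 3 > 0.
Since f(n) = O(n^0) is polynomially smaller than n^3, Case 1 applies.
T(n) = Theta(n^3).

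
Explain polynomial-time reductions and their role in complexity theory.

A poly-time reduction from A to B transforms any instance of A into an instance of B in polynomial time. If A reduces to B and B is in P, then A is in P. If A is NP-hard and A reduces to B, then B is NP-hard. Reductions transfer hardness upward and tractability downward.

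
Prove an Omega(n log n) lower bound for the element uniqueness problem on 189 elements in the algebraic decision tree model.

In the algebraic decision tree model, element uniqueness on 189 elements is equivalent to determining which cell of an arrangement of C(189,2) = 17766 hyperplanes x_i = x_j contains the input point. Ben-Or's theorem shows this requires Omega(n log n).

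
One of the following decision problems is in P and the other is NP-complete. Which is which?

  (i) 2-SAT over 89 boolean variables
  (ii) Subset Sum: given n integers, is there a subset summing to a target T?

(i) is P: 2-SAT is solvable in linear time via implication-graph SCCs.
(ii) is NP-complete: one of Karp's 21 NP-complete problems.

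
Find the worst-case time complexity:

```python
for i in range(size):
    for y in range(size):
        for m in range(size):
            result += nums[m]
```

Time complexity: O(n^3).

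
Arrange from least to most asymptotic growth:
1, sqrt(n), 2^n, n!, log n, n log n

Ordered by growth rate: 1 < log n < sqrt(n) < n log n < 2^n < n!.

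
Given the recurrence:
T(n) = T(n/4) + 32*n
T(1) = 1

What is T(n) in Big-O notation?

Geometric series: 32*n*(1 + 1/4 + 1/4^2 + ...) = O(n). T(n) = O(n).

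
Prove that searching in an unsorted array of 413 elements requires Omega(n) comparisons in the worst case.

An adversary can always place the target in the last position checked. Until all 413 positions are examined, the target might be in any unchecked position. Therefore 413 comparisons are necessary.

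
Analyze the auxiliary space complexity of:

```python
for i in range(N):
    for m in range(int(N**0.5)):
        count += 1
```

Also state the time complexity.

Space complexity: O(1).
Only a constant amount of auxiliary storage is used; nothing grows with n.
Time complexity: O(n * sqrt(n)).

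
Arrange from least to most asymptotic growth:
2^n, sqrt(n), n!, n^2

Ordered by growth rate: sqrt(n) < n^2 < 2^n < n!.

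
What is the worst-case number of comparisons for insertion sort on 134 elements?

Insertion sort on reverse-sorted input: 1 + 2 + ... + (134-1) = 8911 comparisons.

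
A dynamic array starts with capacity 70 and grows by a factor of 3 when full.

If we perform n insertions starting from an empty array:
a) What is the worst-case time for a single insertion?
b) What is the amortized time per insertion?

(a) Worst-case single insertion: O(n) -- when the array is full at capacity c, the resize copies all c elements, and c can be Theta(n).
(b) Resizes happen at sizes 70, 210, 630, ... Total copy cost for n insertions: 70 + 210 + ... = O(n) (geometric series with ratio 1/3). Amortized cost per insertion: O(n)/n = O(1).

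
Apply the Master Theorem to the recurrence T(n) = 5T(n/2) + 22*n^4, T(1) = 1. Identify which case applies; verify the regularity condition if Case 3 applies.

a=5, b=2, f(n)=22*n^4.
log_2(5) = 2.322 < 4.
f(n) = Omega(n^(2.322+epsilon)) for some epsilon > 0, so Case 3 is the candidate.
Regularity: a*f(n/b) = 5*22*(n/2)^4 = (5/16)*22*n^4 <= c*f(n) with c = 5/16 < 1. Satisfied.
Case 3: T(n) = Theta(n^4).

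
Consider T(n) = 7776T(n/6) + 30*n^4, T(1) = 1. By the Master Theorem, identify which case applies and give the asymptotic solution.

a=7776, b=6, f(n)=30*n^4.
log_6(7776) = 5 > 4.
Since f(n) = O(n^4) is polynomially smaller than n^5, Case 1 applies.
T(n) = Theta(n^5).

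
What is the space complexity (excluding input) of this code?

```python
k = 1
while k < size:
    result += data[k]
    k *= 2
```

Space complexity: O(1).
Only a constant amount of auxiliary storage is used; nothing grows with n.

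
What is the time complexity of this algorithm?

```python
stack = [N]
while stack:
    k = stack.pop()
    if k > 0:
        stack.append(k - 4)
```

Time complexity: O(n).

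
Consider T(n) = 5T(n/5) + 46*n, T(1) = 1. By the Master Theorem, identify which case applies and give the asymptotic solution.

a=5, b=5, f(n)=46*n.
log_5(5) = 1, so n^(log_b(a)) = n.
f(n) = Theta(n), so Case 2 applies.
T(n) = Theta(n log n).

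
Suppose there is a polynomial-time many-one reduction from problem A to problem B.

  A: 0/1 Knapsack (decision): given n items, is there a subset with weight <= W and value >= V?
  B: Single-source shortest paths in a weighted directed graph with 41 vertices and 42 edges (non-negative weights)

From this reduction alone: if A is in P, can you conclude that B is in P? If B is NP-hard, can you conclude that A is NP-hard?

A poly-time reduction A <=_p B transfers tractability DOWN (B easy => A easy) and hardness UP (A hard => B hard), not the reverse.
From A in P, the reduction alone does NOT give B in P: any problem in P trivially reduces to SAT, yet SAT is not known to be in P.
From B NP-hard, the reduction alone does NOT give A NP-hard: again, easy problems reduce to hard ones.
(Here in fact A is NP-complete and B is in P, so no such reduction is known -- its existence would imply P = NP; the analysis concerns only what the assumed reduction would or would not let you conclude.)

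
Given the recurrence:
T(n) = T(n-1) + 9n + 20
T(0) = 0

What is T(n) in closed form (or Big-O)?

Dominant term in sum is 9*sum(i, i=1..n) = 9*n*(n+1)/2 = O(n^2).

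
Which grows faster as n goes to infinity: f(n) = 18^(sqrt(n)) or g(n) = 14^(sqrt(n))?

f(n) = 18^(sqrt(n)) grows faster: ratio is (18/14)^(sqrt(n)) -> infinity since 18/14 > 1.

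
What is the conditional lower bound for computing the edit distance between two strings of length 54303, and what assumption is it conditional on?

Under SETH (the Strong Exponential Time Hypothesis), edit distance on length-54303 strings cannot be computed in O(n^(2-epsilon)) time for any epsilon > 0 (Backurs-Indyk). The reduction is from CNF-SAT via the orthogonal vectors problem.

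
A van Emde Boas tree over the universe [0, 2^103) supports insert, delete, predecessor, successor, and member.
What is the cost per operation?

vEB recursively partitions [0, 10141204801825835211973625643008) into sqrt(u) clusters of size sqrt(u). Each operation recurses into either one cluster or the summary, never both: T(u) = T(sqrt(u)) + O(1) => T(u) = O(log log u) = O(log 103). This is worst-case, not just amortized.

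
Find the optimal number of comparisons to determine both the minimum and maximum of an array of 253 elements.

Naive approach: 504 comparisons (252 for max + 252 for min).
Optimal: Compare elements in pairs first (floor(n/2) = 126 comparisons), then find max among winners and min among losers (126 comparisons each).
Total: ceil(3n/2) - 2 = 378 comparisons. An adversary argument shows this is also a lower bound.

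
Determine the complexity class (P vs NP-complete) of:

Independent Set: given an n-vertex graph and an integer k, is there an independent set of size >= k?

This problem is NP-complete: complement of Clique (with k part of the input).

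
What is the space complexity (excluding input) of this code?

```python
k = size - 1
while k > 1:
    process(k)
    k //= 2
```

Space complexity: O(1).
Only a constant amount of auxiliary storage is used; nothing grows with n.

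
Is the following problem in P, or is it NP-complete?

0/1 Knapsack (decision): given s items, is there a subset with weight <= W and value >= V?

This problem is NP-complete: reduces from Subset Sum.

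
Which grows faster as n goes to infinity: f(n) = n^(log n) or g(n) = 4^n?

g(n) = 4^n grows faster: take logs: log(n^(log n)) = (log n)^2, log(4^n) = n log 4; n dominates (log n)^2.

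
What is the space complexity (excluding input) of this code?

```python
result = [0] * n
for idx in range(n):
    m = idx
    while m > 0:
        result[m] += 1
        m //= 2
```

Space complexity: O(n).
Auxiliary storage grows linearly with the input size n in the worst case.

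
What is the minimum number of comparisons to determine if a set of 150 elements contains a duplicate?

Determining if 150 elements are all distinct requires Omega(n log n) comparisons in the comparison model. This follows from the element distinctness lower bound.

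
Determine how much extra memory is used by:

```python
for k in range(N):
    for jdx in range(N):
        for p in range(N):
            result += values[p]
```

Space complexity: O(1).
Only a constant amount of auxiliary storage is used; nothing grows with n.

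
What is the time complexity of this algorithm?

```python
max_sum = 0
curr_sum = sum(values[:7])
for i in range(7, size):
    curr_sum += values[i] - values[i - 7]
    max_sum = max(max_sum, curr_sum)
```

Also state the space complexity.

Time complexity: O(n).
Space complexity: O(1).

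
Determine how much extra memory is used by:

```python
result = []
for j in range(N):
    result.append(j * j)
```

Space complexity: O(n).
Auxiliary storage grows linearly with the input size n in the worst case.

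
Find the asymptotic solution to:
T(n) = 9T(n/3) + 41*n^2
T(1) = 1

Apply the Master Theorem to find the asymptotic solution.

a=9, b=3, f(n)=41*n^2. log_3(9) = 2. Case 2: T(n) = O(n^2 log n).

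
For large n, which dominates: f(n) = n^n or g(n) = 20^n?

f(n) = n^n grows faster: n^n / 20^n = (n/20)^n -> infinity once n > 20.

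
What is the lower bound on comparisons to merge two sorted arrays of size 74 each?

To merge two sorted arrays of size 74, we need at least 147 comparisons in the worst case. An adversary can force every element to be compared.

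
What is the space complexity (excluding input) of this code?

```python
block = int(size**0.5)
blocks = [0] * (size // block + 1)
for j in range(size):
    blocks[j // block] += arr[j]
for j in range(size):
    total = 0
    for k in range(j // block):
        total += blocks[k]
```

Space complexity: O(sqrt(n)).
Storage scales with sqrt(n).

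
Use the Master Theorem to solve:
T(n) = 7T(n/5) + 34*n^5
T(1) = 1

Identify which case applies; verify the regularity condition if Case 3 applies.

a=7, b=5, f(n)=34*n^5.
log_5(7) = 1.209 < 5.
f(n) = Omega(n^(1.209+epsilon)) for some epsilon > 0, so Case 3 is the candidate.
Regularity: a*f(n/b) = 7*34*(n/5)^5 = (7/3125)*34*n^5 <= c*f(n) with c = 7/3125 < 1. Satisfied.
Case 3: T(n) = Theta(n^5).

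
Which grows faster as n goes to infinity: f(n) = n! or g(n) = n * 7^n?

f(n) = n! grows faster: by Stirling n! ~ (n/e)^n sqrt(2*pi*n); (n/e)^n eventually dominates n * 7^n.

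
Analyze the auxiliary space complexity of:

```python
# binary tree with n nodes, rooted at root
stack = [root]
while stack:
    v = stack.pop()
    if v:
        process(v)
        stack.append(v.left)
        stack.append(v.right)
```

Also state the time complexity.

Space complexity: O(n).
Auxiliary storage grows linearly with the input size n in the worst case.
Time complexity: O(n).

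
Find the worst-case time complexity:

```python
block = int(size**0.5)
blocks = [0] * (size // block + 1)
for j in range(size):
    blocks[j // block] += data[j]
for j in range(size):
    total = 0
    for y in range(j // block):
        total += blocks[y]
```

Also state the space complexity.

Time complexity: O(n * sqrt(n)).
Space complexity: O(sqrt(n)).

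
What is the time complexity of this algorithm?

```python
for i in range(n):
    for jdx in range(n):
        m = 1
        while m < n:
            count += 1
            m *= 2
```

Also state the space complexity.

Time complexity: O(n^2 log n).
Space complexity: O(1).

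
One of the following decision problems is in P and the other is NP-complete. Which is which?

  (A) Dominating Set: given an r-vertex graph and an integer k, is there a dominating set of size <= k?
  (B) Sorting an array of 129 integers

(A) is NP-complete: reduces from Set Cover (with k part of the input).
(B) is P: merge sort runs in O(n log n).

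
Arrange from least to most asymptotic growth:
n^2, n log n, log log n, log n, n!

Ordered by growth rate: log log n < log n < n log n < n^2 < n!.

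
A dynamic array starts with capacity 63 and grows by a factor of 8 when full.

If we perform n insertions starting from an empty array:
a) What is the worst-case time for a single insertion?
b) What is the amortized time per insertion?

(a) Worst-case single insertion: O(n) -- when the array is full at capacity c, the resize copies all c elements, and c can be Theta(n).
(b) Resizes happen at sizes 63, 504, 4032, ... Total copy cost for n insertions: 63 + 504 + ... = O(n) (geometric series with ratio 1/8). Amortized cost per insertion: O(n)/n = O(1).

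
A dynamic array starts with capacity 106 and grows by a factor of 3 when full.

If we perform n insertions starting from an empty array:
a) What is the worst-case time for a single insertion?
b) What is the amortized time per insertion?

(a) Worst-case single insertion: O(n) -- when the array is full at capacity c, the resize copies all c elements, and c can be Theta(n).
(b) Resizes happen at sizes 106, 318, 954, ... Total copy cost for n insertions: 106 + 318 + ... = O(n) (geometric series with ratio 1/3). Amortized cost per insertion: O(n)/n = O(1).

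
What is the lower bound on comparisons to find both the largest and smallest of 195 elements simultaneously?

Pair elements first (floor(195/2) comparisons), then find max among winners and min among losers. Total: ceil(3*195/2) - 2 = 291 comparisons.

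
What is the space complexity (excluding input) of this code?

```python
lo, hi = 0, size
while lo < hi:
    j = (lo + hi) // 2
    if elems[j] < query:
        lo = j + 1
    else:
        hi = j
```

Space complexity: O(1).
Only a constant amount of auxiliary storage is used; nothing grows with n.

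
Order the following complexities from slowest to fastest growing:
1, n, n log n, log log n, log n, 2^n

Ordered by growth rate: 1 < log log n < log n < n < n log n < 2^n.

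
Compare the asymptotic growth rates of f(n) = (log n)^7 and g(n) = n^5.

g(n) = n^5 grows faster: any positive polynomial dominates any polylog.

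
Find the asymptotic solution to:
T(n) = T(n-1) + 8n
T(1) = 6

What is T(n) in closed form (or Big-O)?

Unrolling: T(n) = 6 + 8*(2 + 3 + ... + n) = 6 + 8*(n(n+1)/2 - 1) = O(n^2).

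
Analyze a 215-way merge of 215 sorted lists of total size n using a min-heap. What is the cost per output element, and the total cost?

Maintain a min-heap of size 215 holding the current head of each list. Each output step does one extract-min (O(log 215)) and one insert of that list's next element (O(log 215)). Each of the n elements passes through the heap exactly once, so the total cost is O(n log 215), i.e. O(log 215) per output element.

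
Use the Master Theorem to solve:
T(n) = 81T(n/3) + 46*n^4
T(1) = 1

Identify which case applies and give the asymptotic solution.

a=81, b=3, f(n)=46*n^4.
log_3(81) = 4, so n^(log_b(a)) = n^4.
f(n) = Theta(n^4), so Case 2 applies.
T(n) = Theta(n^4 log n).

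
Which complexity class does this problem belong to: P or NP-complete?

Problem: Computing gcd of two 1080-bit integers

This problem is in P: the Euclidean algorithm runs in polynomial time in the bit-length.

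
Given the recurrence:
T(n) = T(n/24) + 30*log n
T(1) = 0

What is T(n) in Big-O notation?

Each of the log_24(n) levels adds O(log n). T(n) = O(log^2 n).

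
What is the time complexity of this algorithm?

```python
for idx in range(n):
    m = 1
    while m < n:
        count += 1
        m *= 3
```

Time complexity: O(n log n).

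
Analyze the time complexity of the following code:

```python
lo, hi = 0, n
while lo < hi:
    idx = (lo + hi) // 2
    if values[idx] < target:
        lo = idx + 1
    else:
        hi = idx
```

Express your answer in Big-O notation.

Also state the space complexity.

Time complexity: O(log n).
Space complexity: O(1).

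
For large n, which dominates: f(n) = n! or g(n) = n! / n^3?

f(n) = n! grows faster: the ratio n!/(n!/n^3) = n^3 -> infinity.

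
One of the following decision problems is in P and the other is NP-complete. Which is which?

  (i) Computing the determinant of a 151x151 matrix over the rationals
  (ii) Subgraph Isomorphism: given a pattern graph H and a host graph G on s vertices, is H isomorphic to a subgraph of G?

(i) is P: Gaussian elimination runs in O(n^3).
(ii) is NP-complete: generalizes Clique and Hamiltonian Path (pattern size is part of the input).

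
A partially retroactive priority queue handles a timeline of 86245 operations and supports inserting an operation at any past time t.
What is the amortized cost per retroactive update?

Partially retroactive priority queues (Demaine-Iacono-Langerman) allow updates at past times with queries only at the present. With a balanced BST over the m = 86245 timeline events tracking bridges, each retroactive insert or delete is O(log m) amortized.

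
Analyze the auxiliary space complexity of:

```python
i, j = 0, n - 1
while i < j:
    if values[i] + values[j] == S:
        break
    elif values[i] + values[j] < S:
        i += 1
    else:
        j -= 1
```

Space complexity: O(1).
Only a constant amount of auxiliary storage is used; nothing grows with n.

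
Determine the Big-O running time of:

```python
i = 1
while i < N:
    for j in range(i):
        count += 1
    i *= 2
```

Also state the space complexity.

Time complexity: O(n).
Space complexity: O(1).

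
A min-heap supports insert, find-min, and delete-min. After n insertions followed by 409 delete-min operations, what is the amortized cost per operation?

Insert takes O(log n) worst case. Delete-min takes O(log n). Over a sequence of n inserts and 409 delete-mins, total cost is O((n + 409) log n). Amortized per operation: O(log n).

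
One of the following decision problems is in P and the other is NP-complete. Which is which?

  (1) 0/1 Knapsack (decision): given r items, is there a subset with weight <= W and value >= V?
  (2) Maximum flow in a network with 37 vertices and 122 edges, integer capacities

(1) is NP-complete: reduces from Subset Sum.
(2) is P: Edmonds-Karp / push-relabel run in polynomial time.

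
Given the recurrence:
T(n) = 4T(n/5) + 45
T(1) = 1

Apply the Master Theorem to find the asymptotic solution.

a=4, b=5, f(n)=45. log_5(4) = 0.8614. Case 1 of Master Theorem: T(n) = O(n^0.8614).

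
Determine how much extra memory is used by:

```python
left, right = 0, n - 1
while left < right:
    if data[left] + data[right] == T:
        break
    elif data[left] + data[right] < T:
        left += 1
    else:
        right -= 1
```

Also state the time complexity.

Space complexity: O(1).
Only a constant amount of auxiliary storage is used; nothing grows with n.
Time complexity: O(n).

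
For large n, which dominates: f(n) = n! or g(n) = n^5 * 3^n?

f(n) = n! grows faster: by Stirling n! ~ (n/e)^n sqrt(2*pi*n); (n/e)^n eventually dominates n^5 * 3^n.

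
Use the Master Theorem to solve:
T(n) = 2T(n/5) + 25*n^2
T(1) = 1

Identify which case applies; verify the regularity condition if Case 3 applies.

a=2, b=5, f(n)=25*n^2.
log_5(2) = 0.4307 < 2.
f(n) = Omega(n^(0.4307+epsilon)) for some epsilon > 0, so Case 3 is the candidate.
Regularity: a*f(n/b) = 2*25*(n/5)^2 = (2/25)*25*n^2 <= c*f(n) with c = 2/25 < 1. Satisfied.
Case 3: T(n) = Theta(n^2).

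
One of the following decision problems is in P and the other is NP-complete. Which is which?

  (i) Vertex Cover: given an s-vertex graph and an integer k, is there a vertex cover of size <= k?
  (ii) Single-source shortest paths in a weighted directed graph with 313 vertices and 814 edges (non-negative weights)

(i) is NP-complete: one of Karp's 21 NP-complete problems (with k part of the input; for any fixed constant k it is in P).
(ii) is P: Dijkstra's algorithm runs in O((V+E) log V).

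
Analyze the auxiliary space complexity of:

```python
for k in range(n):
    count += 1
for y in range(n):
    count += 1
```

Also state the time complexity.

Space complexity: O(1).
Only a constant amount of auxiliary storage is used; nothing grows with n.
Time complexity: O(n).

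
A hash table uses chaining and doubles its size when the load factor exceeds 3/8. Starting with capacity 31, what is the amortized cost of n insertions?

Rehashing occurs when load exceeds 3/8. Total rehash cost is geometric series summing to O(n). Each insertion itself is O(1). Amortized: O(1).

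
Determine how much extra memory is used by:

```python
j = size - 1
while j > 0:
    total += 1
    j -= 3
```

Space complexity: O(1).
Only a constant amount of auxiliary storage is used; nothing grows with n.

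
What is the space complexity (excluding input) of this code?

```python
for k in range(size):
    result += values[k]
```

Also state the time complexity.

Space complexity: O(1).
Only a constant amount of auxiliary storage is used; nothing grows with n.
Time complexity: O(n).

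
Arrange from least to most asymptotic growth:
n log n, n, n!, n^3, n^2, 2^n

Ordered by growth rate: n < n log n < n^2 < n^3 < 2^n < n!.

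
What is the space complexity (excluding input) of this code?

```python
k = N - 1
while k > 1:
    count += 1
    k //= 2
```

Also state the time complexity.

Space complexity: O(1).
Only a constant amount of auxiliary storage is used; nothing grows with n.
Time complexity: O(log n).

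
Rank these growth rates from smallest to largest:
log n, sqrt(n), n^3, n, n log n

Ordered by growth rate: log n < sqrt(n) < n < n log n < n^3.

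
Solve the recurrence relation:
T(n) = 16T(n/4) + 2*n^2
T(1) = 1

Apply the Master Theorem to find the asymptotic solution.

a=16, b=4, f(n)=2*n^2. log_4(16) = 2. Case 2: T(n) = O(n^2 log n).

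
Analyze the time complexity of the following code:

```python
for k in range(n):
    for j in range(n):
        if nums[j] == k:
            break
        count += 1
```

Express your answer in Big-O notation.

Time complexity: O(n^2).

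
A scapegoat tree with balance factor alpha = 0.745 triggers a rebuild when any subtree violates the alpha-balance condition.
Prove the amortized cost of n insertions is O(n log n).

Define potential Phi = c * sum of |size(left(v)) - size(right(v))| over all nodes. An insertion at depth d costs O(d) = O(log n) and increases Phi by O(log n). When a rebuild of subtree of size s occurs, it costs O(s) but reduces Phi by Omega(s). With alpha = 0.745, between rebuilds Omega(s) insertions must occur. Amortized cost per insertion: O(log n).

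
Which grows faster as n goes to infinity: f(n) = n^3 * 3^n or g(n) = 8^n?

g(n) = 8^n grows faster: 8^n / (n^3 3^n) = (8/3)^n / n^3 -> infinity since 8/3 > 1.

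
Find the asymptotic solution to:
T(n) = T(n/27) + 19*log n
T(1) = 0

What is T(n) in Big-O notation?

Each of the log_27(n) levels adds O(log n). T(n) = O(log^2 n).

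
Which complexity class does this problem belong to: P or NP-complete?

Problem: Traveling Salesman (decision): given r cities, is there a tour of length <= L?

This problem is NP-complete: reduces from Hamiltonian Cycle.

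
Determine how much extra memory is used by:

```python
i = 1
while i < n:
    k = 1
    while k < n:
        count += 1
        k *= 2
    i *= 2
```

Space complexity: O(1).
Only a constant amount of auxiliary storage is used; nothing grows with n.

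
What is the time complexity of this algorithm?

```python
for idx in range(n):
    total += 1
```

Time complexity: O(n).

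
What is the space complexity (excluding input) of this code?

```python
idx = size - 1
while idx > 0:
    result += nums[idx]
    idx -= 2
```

Space complexity: O(1).
Only a constant amount of auxiliary storage is used; nothing grows with n.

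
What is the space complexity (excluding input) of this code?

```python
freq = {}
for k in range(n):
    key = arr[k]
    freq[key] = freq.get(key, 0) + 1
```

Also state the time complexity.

Space complexity: O(n).
Auxiliary storage grows linearly with the input size n in the worst case.
Time complexity: O(n).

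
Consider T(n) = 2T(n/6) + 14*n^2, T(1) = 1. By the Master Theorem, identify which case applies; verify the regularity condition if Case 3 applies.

a=2, b=6, f(n)=14*n^2.
log_6(2) = 0.3869 < 2.
f(n) = Omega(n^(0.3869+epsilon)) for some epsilon > 0, so Case 3 is the candidate.
Regularity: a*f(n/b) = 2*14*(n/6)^2 = (2/36)*14*n^2 <= c*f(n) with c = 2/36 < 1. Satisfied.
Case 3: T(n) = Theta(n^2).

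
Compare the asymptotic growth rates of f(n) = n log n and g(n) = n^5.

g(n) = n^5 grows faster: n^5 / (n log n) = n^4/log n -> infinity.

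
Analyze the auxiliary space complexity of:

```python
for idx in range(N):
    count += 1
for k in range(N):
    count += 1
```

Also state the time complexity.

Space complexity: O(1).
Only a constant amount of auxiliary storage is used; nothing grows with n.
Time complexity: O(n).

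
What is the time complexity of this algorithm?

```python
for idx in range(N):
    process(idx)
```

Time complexity: O(n).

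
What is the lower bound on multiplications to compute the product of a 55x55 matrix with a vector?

A 55x55 matrix-vector product has 55 inner products of length 55. Output depends on all 55^2 = 3025 matrix entries. At least 3025 multiplications needed.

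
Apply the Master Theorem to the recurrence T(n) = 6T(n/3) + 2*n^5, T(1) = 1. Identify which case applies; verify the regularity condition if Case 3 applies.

a=6, b=3, f(n)=2*n^5.
log_3(6) = 1.631 < 5.
f(n) = Omega(n^(1.631+epsilon)) for some epsilon > 0, so Case 3 is the candidate.
Regularity: a*f(n/b) = 6*2*(n/3)^5 = (6/243)*2*n^5 <= c*f(n) with c = 6/243 < 1. Satisfied.
Case 3: T(n) = Theta(n^5).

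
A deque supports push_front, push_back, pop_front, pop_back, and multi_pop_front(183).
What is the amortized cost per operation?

Assign 2 credits to each push operation. A pop uses 1 saved credit. multi_pop_front(183) uses up to 183 saved credits from previous pushes. Credits never go negative. Amortized cost is O(1).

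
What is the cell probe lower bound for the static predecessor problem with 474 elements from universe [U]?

The Patrascu-Thorup lower bound shows any data structure on n = 474 elements using O(n * polylog(n)) space requires Omega(log log U) query time. van Emde Boas trees achieve O(log log U) with O(U) space.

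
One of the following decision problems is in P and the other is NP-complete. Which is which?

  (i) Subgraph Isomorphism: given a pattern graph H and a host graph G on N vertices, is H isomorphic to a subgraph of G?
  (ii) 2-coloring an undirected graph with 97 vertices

(i) is NP-complete: generalizes Clique and Hamiltonian Path (pattern size is part of the input).
(ii) is P: 2-coloring is bipartiteness testing via BFS, O(V+E).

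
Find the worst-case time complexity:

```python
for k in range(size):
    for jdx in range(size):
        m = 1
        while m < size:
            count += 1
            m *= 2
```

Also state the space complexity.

Time complexity: O(n^2 log n).
Space complexity: O(1).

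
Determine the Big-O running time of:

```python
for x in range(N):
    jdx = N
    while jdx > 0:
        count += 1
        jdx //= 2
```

Time complexity: O(n log n).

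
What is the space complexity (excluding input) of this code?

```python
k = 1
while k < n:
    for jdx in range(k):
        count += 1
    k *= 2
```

Space complexity: O(1).
Only a constant amount of auxiliary storage is used; nothing grows with n.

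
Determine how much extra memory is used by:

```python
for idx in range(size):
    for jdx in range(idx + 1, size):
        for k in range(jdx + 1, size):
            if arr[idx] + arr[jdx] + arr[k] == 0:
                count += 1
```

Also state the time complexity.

Space complexity: O(1).
Only a constant amount of auxiliary storage is used; nothing grows with n.
Time complexity: O(n^3).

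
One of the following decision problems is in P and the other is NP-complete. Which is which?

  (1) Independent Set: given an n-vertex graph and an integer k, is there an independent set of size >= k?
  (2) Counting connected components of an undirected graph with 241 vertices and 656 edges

(1) is NP-complete: complement of Clique (with k part of the input).
(2) is P: BFS/DFS visits each vertex and edge once: O(V+E).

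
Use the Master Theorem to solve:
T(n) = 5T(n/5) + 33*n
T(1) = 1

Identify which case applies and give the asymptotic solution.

a=5, b=5, f(n)=33*n.
log_5(5) = 1, so n^(log_b(a)) = n.
f(n) = Theta(n), so Case 2 applies.
T(n) = Theta(n log n).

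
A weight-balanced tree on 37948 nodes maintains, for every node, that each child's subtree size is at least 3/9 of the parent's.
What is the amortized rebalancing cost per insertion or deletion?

With balance ratio 3/9, tree height is O(log_{9/3}(37948)) = O(log n). A rebalance at a node of size s costs O(s) but requires Omega(s) updates in that subtree to retrigger. Summed over the O(log n) ancestors of the touched leaf, amortized rebalancing is O(log n).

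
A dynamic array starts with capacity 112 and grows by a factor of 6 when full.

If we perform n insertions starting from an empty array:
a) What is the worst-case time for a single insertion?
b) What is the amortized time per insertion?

(a) Worst-case single insertion: O(n) -- when the array is full at capacity c, the resize copies all c elements, and c can be Theta(n).
(b) Resizes happen at sizes 112, 672, 4032, ... Total copy cost for n insertions: 112 + 672 + ... = O(n) (geometric series with ratio 1/6). Amortized cost per insertion: O(n)/n = O(1).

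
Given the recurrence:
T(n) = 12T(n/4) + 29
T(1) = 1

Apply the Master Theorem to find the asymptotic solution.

a=12, b=4, f(n)=29. log_4(12) = 1.792. Case 1 of Master Theorem: T(n) = O(n^1.792).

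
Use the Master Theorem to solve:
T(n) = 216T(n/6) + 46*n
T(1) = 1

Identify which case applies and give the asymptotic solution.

a=216, b=6, f(n)=46*n.
log_6(216) = 3 > 1.
Since f(n) = O(n^1) is polynomially smaller than n^3, Case 1 applies.
T(n) = Theta(n^3).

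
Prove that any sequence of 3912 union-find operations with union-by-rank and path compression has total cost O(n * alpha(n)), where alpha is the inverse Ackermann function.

Using Tarjan's analysis with rank-based potential function. Union-by-rank keeps tree height O(log n). Path compression flattens paths during find. For n = 3912 operations, total cost is O(n * alpha(n)), effectively O(n) since alpha grows incredibly slowly.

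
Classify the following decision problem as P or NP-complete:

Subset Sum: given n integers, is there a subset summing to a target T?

This problem is NP-complete: one of Karp's 21 NP-complete problems.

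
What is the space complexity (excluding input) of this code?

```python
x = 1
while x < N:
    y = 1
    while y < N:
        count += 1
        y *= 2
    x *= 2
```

Space complexity: O(1).
Only a constant amount of auxiliary storage is used; nothing grows with n.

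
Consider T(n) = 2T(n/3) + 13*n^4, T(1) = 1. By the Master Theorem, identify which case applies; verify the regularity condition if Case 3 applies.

a=2, b=3, f(n)=13*n^4.
log_3(2) = 0.6309 < 4.
f(n) = Omega(n^(0.6309+epsilon)) for some epsilon > 0, so Case 3 is the candidate.
Regularity: a*f(n/b) = 2*13*(n/3)^4 = (2/81)*13*n^4 <= c*f(n) with c = 2/81 < 1. Satisfied.
Case 3: T(n) = Theta(n^4).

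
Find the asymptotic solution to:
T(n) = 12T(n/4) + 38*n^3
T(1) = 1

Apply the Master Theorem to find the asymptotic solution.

a=12, b=4, f(n)=38*n^3. log_4(12) = 1.792 < 3. Case 3: T(n) = O(n^3).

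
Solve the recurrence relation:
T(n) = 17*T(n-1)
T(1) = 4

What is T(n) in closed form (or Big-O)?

Each step multiplies by 17. T(n) = T(1)*17^(n-1) = 4*17^(n-1).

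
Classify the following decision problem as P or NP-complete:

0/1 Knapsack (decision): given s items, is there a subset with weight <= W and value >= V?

This problem is NP-complete: reduces from Subset Sum.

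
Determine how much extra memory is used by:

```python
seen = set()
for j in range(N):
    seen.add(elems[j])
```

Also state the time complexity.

Space complexity: O(n).
Auxiliary storage grows linearly with the input size n in the worst case.
Time complexity: O(n).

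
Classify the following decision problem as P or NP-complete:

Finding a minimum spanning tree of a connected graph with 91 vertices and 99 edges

This problem is in P: Kruskal's / Prim's algorithms run in polynomial time.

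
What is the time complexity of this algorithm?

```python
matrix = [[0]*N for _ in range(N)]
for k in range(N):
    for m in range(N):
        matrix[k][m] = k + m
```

Time complexity: O(n^2).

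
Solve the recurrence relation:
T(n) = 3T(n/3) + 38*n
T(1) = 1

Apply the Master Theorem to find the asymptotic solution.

a=3, b=3, f(n)=38*n. log_3(3) = 1. Case 2: T(n) = O(n log n).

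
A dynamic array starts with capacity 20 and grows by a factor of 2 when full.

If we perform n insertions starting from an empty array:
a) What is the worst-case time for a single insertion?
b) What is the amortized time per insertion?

(a) Worst-case single insertion: O(n) -- when the array is full at capacity c, the resize copies all c elements, and c can be Theta(n).
(b) Resizes happen at sizes 20, 40, 80, ... Total copy cost for n insertions: 20 + 40 + ... = O(n) (geometric series with ratio 1/2). Amortized cost per insertion: O(n)/n = O(1).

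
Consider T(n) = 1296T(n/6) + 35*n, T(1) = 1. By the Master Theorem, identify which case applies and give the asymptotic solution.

a=1296, b=6, f(n)=35*n.
log_6(1296) = 4 > 1.
Since f(n) = O(n^1) is polynomially smaller than n^4, Case 1 applies.
T(n) = Theta(n^4).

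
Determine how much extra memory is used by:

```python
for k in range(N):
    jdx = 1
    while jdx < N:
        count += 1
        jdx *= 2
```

Space complexity: O(1).
Only a constant amount of auxiliary storage is used; nothing grows with n.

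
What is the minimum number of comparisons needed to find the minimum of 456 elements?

Finding the minimum requires 455 comparisons, identical reasoning to finding the maximum. Each comparison eliminates one candidate.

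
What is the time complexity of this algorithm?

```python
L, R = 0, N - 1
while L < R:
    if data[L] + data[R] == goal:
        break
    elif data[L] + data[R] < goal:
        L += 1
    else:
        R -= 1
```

Time complexity: O(n).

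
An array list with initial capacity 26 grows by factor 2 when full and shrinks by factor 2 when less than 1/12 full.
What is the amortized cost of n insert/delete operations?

Using potential function Phi = |2*size - capacity|. Resizing costs are offset by potential release. Amortized O(1) per operation.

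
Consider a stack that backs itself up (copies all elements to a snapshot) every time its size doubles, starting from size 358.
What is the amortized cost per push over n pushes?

Backups occur at sizes 358, 716, 1432, ..., copying 358 + 716 + 1432 + ... <= 2n elements total (geometric series). Spread over n pushes, the amortized backup cost is O(1) per push.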